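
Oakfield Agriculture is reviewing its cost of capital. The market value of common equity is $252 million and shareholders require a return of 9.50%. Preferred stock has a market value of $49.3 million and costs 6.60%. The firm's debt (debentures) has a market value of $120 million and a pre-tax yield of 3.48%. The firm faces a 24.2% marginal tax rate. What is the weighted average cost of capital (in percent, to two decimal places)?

7.21%

Total capital V = 252 + 49.3 + 120 = 421.3.
Equity: weight = 252/421.3 = 0.5981; cost = 9.5%.
Preferred: weight = 49.3/421.3 = 0.1170; cost = 6.6%.
Debentures: weight = 120/421.3 = 0.2848; after-tax cost = 3.48% × (1 − 24.2%) = 2.6378%.
WACC = 0.5981 × 9.5000% + 0.1170 × 6.6000% + 0.2848 × 2.6378% = 7.2061%.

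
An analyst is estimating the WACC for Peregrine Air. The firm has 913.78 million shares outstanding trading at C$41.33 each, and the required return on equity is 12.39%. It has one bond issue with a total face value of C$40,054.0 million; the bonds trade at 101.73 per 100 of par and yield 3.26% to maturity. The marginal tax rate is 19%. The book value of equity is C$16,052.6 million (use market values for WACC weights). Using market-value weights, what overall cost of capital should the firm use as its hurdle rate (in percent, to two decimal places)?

Market value of equity E = 41.33 × 913.78m = 37766.5274m. Market value of debt D = 40054m × 101.73/100 = 40746.9342m.
Total capital V = 37766.5274 + 40746.9342 = 78513.4616.
Equity: weight = 37766.5274/78513.4616 = 0.4810; cost = 12.39%.
Bonds outstanding: weight = 40746.9342/78513.4616 = 0.5190; after-tax cost = 3.26% × (1 − 19%) = 2.6406%.
WACC = 0.4810 × 12.3900% + 0.5190 × 2.6406% = 7.3303%.

7.33%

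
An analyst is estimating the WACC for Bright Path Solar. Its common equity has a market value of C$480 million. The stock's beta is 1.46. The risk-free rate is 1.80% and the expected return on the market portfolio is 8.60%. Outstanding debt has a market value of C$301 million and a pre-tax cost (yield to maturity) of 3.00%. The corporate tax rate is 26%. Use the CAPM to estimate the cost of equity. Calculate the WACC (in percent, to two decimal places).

8.06%

Market risk premium = 8.6% − 1.8% = 6.8%.
Cost of equity via CAPM: Re = 1.8% + 1.46 × 6.8% = 11.7280%.
Total capital V = 480 + 301 = 781.
Equity: weight = 480/781 = 0.6146; cost = 11.728%.
Debt: weight = 301/781 = 0.3854; after-tax cost = 3% × (1 − 26%) = 2.2200%.
WACC = 0.6146 × 11.7280% + 0.3854 × 2.2200% = 8.0636%.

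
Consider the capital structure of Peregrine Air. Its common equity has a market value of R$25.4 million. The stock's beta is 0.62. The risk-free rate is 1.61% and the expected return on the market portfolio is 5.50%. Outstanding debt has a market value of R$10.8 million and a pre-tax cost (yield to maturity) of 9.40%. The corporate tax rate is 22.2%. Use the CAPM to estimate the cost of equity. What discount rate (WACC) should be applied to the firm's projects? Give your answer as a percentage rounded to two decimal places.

Market risk premium = 5.5% − 1.61% = 3.89%.
Cost of equity via CAPM: Re = 1.61% + 0.62 × 3.89% = 4.0218%.
Total capital V = 25.4 + 10.8 = 36.2.
Equity: weight = 25.4/36.2 = 0.7017; cost = 4.0218%.
Debt: weight = 10.8/36.2 = 0.2983; after-tax cost = 9.4% × (1 − 22.2%) = 7.3132%.
WACC = 0.7017 × 4.0218% + 0.2983 × 7.3132% = 5.0038%.

5.00%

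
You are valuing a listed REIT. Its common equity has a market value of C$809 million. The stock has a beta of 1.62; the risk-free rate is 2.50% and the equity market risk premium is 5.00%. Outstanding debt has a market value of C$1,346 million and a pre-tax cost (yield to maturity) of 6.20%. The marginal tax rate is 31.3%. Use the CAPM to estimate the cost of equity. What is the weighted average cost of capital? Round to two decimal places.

6.64%

Cost of equity via CAPM: Re = 2.5% + 1.62 × 5.0% = 10.6000%.
Total capital V = 809 + 1346 = 2155.
Equity: weight = 809/2155 = 0.3754; cost = 10.6%.
Debt: weight = 1346/2155 = 0.6246; after-tax cost = 6.2% × (1 − 31.3%) = 4.2594%.
WACC = 0.3754 × 10.6000% + 0.6246 × 4.2594% = 6.6397%.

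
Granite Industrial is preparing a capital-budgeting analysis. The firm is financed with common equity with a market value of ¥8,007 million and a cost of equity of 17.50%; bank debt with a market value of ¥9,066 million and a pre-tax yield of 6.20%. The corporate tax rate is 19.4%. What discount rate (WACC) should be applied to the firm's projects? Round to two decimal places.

10.86%

Total capital V = 8007 + 9066 = 17073.
Equity: weight = 8007/17073 = 0.4690; cost = 17.5%.
Bank debt: weight = 9066/17073 = 0.5310; after-tax cost = 6.2% × (1 − 19.4%) = 4.9972%.
WACC = 0.4690 × 17.5000% + 0.5310 × 4.9972% = 10.8608%.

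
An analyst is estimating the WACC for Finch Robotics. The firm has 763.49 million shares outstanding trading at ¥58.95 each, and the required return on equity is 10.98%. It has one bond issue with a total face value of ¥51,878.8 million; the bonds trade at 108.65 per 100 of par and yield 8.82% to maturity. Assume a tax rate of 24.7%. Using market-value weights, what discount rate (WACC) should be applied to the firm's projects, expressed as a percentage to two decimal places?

Market value of equity E = 58.95 × 763.49m = 45007.7355m. Market value of debt D = 51878.8m × 108.65/100 = 56366.3162m.
Total capital V = 45007.7355 + 56366.3162 = 101374.0517.
Equity: weight = 45007.7355/101374.0517 = 0.4440; cost = 10.98%.
Bonds outstanding: weight = 56366.3162/101374.0517 = 0.5560; after-tax cost = 8.82% × (1 − 24.7%) = 6.6415%.
WACC = 0.4440 × 10.9800% + 0.5560 × 6.6415% = 8.5677%.

8.57%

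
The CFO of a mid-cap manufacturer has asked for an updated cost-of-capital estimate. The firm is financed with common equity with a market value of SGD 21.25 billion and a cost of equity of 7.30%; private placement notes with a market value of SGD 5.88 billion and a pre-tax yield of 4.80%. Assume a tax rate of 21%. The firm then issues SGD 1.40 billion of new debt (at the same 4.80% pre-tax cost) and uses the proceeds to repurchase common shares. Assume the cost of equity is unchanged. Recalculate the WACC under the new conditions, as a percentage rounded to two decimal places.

6.36%

After the change:
Total capital V = 19.85 + 7.28 = 27.13.
Equity: weight = 19.85/27.13 = 0.7317; cost = 7.3%.
Private placement notes: weight = 7.28/27.13 = 0.2683; after-tax cost = 4.8% × (1 − 21%) = 3.7920%.
WACC = 0.7317 × 7.3000% + 0.2683 × 3.7920% = 6.3587%.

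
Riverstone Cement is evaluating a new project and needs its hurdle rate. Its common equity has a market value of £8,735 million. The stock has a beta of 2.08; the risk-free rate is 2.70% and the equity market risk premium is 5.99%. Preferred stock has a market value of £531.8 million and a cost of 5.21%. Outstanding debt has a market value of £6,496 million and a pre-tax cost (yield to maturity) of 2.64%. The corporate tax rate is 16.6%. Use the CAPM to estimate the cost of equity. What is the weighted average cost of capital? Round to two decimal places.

9.48%

Cost of equity via CAPM: Re = 2.7% + 2.08 × 5.99% = 15.1592%.
Total capital V = 8735 + 531.8 + 6496 = 15762.8.
Equity: weight = 8735/15762.8 = 0.5542; cost = 15.1592%.
Preferred: weight = 531.8/15762.8 = 0.0337; cost = 5.21%.
Debt: weight = 6496/15762.8 = 0.4121; after-tax cost = 2.64% × (1 − 16.6%) = 2.2018%.
WACC = 0.5542 × 15.1592% + 0.0337 × 5.2100% + 0.4121 × 2.2018% = 9.4837%.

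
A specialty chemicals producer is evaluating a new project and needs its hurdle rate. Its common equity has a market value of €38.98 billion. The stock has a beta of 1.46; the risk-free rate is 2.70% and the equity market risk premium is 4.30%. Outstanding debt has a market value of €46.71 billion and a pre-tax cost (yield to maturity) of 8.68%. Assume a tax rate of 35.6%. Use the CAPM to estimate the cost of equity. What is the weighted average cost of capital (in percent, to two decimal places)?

Cost of equity via CAPM: Re = 2.7% + 1.46 × 4.3% = 8.9780%.
Total capital V = 38.98 + 46.71 = 85.69.
Equity: weight = 38.98/85.69 = 0.4549; cost = 8.978%.
Debt: weight = 46.71/85.69 = 0.5451; after-tax cost = 8.68% × (1 − 35.6%) = 5.5899%.
WACC = 0.4549 × 8.9780% + 0.5451 × 5.5899% = 7.1311%.

7.13%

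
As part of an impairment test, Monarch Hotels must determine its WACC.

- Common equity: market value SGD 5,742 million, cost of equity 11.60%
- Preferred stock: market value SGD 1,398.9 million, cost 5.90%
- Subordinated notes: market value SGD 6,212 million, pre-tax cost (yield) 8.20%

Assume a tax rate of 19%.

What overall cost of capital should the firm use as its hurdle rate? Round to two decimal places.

Total capital V = 5742 + 1398.9 + 6212 = 13352.9.
Equity: weight = 5742/13352.9 = 0.4300; cost = 11.6%.
Preferred: weight = 1398.9/13352.9 = 0.1048; cost = 5.9%.
Subordinated notes: weight = 6212/13352.9 = 0.4652; after-tax cost = 8.2% × (1 − 19%) = 6.6420%.
WACC = 0.4300 × 11.6000% + 0.1048 × 5.9000% + 0.4652 × 6.6420% = 8.6963%.

8.70%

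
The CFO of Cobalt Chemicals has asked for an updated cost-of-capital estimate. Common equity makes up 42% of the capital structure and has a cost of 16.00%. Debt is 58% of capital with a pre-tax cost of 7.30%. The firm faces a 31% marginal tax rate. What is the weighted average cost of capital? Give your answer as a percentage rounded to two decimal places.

After-tax cost of debt = 7.3% × (1 − 31%) = 5.0370%.
WACC = 0.420 × 16.0000% + 0.580 × 5.0370% = 9.6415%.

9.64%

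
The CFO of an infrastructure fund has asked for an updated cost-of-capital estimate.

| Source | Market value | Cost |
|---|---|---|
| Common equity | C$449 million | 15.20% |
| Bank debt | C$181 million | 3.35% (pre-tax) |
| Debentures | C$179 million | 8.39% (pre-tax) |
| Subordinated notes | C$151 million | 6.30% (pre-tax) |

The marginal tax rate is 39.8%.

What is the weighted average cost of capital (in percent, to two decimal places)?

Total capital V = 449 + 181 + 179 + 151 = 960.
Equity: weight = 449/960 = 0.4677; cost = 15.2%.
Bank debt: weight = 181/960 = 0.1885; after-tax cost = 3.35% × (1 − 39.8%) = 2.0167%.
Debentures: weight = 179/960 = 0.1865; after-tax cost = 8.39% × (1 − 39.8%) = 5.0508%.
Subordinated notes: weight = 151/960 = 0.1573; after-tax cost = 6.3% × (1 − 39.8%) = 3.7926%.
WACC = 0.4677 × 15.2000% + 0.1885 × 2.0167% + 0.1865 × 5.0508% + 0.1573 × 3.7926% = 9.0277%.

9.03%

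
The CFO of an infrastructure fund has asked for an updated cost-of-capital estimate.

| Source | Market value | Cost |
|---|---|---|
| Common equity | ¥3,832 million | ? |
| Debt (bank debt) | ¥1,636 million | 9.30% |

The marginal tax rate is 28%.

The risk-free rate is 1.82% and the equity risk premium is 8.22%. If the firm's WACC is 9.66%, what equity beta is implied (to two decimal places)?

1.11

Total capital V = 3832 + 1636 = 5468.
Equity weight = 3832/5468 = 0.7008.
Bank debt weight = 1636/5468 = 0.2992.
Debt contribution = 0.2992 × 9.3% × (1 − 28%) = 2.0034%.
Required equity contribution = 9.66% − 2.0034% = 7.6566%  ⇒  Re = 10.9254%.
CAPM: 10.9254% = 1.82% + β × 8.22%  ⇒  β = 1.1077.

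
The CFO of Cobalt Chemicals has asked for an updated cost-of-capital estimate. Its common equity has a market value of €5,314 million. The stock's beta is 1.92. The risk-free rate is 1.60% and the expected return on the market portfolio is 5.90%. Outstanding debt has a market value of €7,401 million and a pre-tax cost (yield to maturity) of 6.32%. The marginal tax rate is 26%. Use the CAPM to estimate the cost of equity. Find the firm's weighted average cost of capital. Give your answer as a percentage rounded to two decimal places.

Market risk premium = 5.9% − 1.6% = 4.3%.
Cost of equity via CAPM: Re = 1.6% + 1.92 × 4.3% = 9.8560%.
Total capital V = 5314 + 7401 = 12715.
Equity: weight = 5314/12715 = 0.4179; cost = 9.856%.
Debt: weight = 7401/12715 = 0.5821; after-tax cost = 6.32% × (1 − 26%) = 4.6768%.
WACC = 0.4179 × 9.8560% + 0.5821 × 4.6768% = 6.8414%.

6.84%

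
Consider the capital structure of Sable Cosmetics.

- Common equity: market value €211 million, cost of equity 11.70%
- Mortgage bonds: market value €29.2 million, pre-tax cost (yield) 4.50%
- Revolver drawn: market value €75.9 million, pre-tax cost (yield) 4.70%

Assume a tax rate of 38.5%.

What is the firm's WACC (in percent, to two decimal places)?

Total capital V = 211 + 29.2 + 75.9 = 316.1.
Equity: weight = 211/316.1 = 0.6675; cost = 11.7%.
Mortgage bonds: weight = 29.2/316.1 = 0.0924; after-tax cost = 4.5% × (1 − 38.5%) = 2.7675%.
Revolver drawn: weight = 75.9/316.1 = 0.2401; after-tax cost = 4.7% × (1 − 38.5%) = 2.8905%.
WACC = 0.6675 × 11.7000% + 0.0924 × 2.7675% + 0.2401 × 2.8905% = 8.7596%.

8.76%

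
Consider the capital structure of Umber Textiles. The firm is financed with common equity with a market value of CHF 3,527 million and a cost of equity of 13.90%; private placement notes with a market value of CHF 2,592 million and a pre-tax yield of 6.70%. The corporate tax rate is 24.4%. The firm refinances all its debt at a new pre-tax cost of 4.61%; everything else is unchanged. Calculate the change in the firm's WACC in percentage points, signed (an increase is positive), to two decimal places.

-0.67 pp

Current WACC:
Total capital V = 3527 + 2592 = 6119.
Equity: weight = 3527/6119 = 0.5764; cost = 13.9%.
Private placement notes: weight = 2592/6119 = 0.4236; after-tax cost = 6.7% × (1 − 24.4%) = 5.0652%.
WACC = 0.5764 × 13.9000% + 0.4236 × 5.0652% = 10.1576%.
After the change:
Total capital V = 3527 + 2592 = 6119.
Equity: weight = 3527/6119 = 0.5764; cost = 13.9%.
Private placement notes: weight = 2592/6119 = 0.4236; after-tax cost = 4.61% × (1 − 24.4%) = 3.4852%.
WACC = 0.5764 × 13.9000% + 0.4236 × 3.4852% = 9.4883%.
Change in WACC = 9.4883% − 10.1576% = -0.6693 pp.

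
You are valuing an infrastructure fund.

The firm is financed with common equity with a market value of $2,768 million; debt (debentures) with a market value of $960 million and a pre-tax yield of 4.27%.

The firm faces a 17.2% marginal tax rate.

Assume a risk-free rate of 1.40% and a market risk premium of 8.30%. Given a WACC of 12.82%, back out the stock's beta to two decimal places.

Total capital V = 2768 + 960 = 3728.
Equity weight = 2768/3728 = 0.7425.
Debentures weight = 960/3728 = 0.2575.
Debt contribution = 0.2575 × 4.27% × (1 − 17.2%) = 0.9104%.
Required equity contribution = 12.82% − 0.9104% = 11.9096%  ⇒  Re = 16.0400%.
CAPM: 16.0400% = 1.4% + β × 8.3%  ⇒  β = 1.7639.

1.76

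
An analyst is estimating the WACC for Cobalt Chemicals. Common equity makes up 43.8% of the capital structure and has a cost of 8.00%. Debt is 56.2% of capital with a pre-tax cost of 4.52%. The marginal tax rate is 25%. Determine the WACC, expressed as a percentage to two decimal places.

5.41%

After-tax cost of debt = 4.52% × (1 − 25%) = 3.3900%.
WACC = 0.438 × 8.0000% + 0.562 × 3.3900% = 5.4092%.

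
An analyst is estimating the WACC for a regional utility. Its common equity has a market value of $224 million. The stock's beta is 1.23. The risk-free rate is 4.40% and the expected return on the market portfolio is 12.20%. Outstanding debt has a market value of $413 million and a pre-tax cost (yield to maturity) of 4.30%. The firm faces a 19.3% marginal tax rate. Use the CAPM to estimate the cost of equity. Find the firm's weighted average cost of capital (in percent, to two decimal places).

7.17%

Market risk premium = 12.2% − 4.4% = 7.8%.
Cost of equity via CAPM: Re = 4.4% + 1.23 × 7.8% = 13.9940%.
Total capital V = 224 + 413 = 637.
Equity: weight = 224/637 = 0.3516; cost = 13.994%.
Debt: weight = 413/637 = 0.6484; after-tax cost = 4.3% × (1 − 19.3%) = 3.4701%.
WACC = 0.3516 × 13.9940% + 0.6484 × 3.4701% = 7.1708%.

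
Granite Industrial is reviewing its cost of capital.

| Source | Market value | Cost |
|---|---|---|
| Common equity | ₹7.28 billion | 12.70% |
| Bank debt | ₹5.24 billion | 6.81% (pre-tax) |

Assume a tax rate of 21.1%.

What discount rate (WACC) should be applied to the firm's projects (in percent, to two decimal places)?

9.63%

Total capital V = 7.28 + 5.24 = 12.52.
Equity: weight = 7.28/12.52 = 0.5815; cost = 12.7%.
Bank debt: weight = 5.24/12.52 = 0.4185; after-tax cost = 6.81% × (1 − 21.1%) = 5.3731%.
WACC = 0.5815 × 12.7000% + 0.4185 × 5.3731% = 9.6335%.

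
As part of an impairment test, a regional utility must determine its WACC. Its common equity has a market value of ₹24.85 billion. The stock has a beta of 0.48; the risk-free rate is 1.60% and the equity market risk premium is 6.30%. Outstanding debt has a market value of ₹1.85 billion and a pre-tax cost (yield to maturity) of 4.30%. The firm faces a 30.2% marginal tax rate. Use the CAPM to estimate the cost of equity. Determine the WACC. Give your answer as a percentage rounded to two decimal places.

Cost of equity via CAPM: Re = 1.6% + 0.48 × 6.3% = 4.6240%.
Total capital V = 24.85 + 1.85 = 26.7.
Equity: weight = 24.85/26.7 = 0.9307; cost = 4.624%.
Debt: weight = 1.85/26.7 = 0.0693; after-tax cost = 4.3% × (1 − 30.2%) = 3.0014%.
WACC = 0.9307 × 4.6240% + 0.0693 × 3.0014% = 4.5116%.

4.51%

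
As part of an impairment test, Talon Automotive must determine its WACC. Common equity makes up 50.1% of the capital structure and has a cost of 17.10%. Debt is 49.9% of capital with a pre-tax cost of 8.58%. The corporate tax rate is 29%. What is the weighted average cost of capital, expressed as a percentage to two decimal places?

11.61%

After-tax cost of debt = 8.58% × (1 − 29%) = 6.0918%.
WACC = 0.501 × 17.1000% + 0.499 × 6.0918% = 11.6069%.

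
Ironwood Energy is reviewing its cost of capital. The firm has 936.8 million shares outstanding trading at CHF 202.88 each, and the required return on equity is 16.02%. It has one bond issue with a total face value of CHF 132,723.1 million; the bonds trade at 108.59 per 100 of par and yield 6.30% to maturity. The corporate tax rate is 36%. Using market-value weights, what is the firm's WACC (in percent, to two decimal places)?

Market value of equity E = 202.88 × 936.8m = 190057.984m. Market value of debt D = 132723.1m × 108.59/100 = 144124.01429m.
Total capital V = 190057.984 + 144124.01429 = 334181.99829.
Equity: weight = 190057.984/334181.99829 = 0.5687; cost = 16.02%.
Bonds outstanding: weight = 144124.01429/334181.99829 = 0.4313; after-tax cost = 6.3% × (1 − 36%) = 4.0320%.
WACC = 0.5687 × 16.0200% + 0.4313 × 4.0320% = 10.8499%.

10.85%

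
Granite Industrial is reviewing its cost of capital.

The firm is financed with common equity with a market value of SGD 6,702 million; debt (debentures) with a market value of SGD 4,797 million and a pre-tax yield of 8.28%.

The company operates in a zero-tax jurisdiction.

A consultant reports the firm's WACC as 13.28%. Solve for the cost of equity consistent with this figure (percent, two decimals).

Total capital V = 6702 + 4797 = 11499.
Equity weight = 6702/11499 = 0.5828.
Debentures weight = 4797/11499 = 0.4172.
Debt contribution = 0.4172 × 8.28% × (1 − 0%) = 3.4541%.
Required equity contribution = 13.28% − 3.4541% = 9.8259%.
Re = 9.8259% / 0.5828 = 16.8588%.

16.86%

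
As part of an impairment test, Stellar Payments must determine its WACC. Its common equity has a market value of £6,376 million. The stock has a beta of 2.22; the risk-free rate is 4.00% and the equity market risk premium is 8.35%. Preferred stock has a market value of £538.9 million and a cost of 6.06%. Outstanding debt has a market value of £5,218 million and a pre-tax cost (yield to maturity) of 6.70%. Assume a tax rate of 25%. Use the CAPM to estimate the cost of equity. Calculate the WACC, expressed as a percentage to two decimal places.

14.27%

Cost of equity via CAPM: Re = 4.0% + 2.22 × 8.35% = 22.5370%.
Total capital V = 6376 + 538.9 + 5218 = 12132.9.
Equity: weight = 6376/12132.9 = 0.5255; cost = 22.537%.
Preferred: weight = 538.9/12132.9 = 0.0444; cost = 6.06%.
Debt: weight = 5218/12132.9 = 0.4301; after-tax cost = 6.7% × (1 − 25%) = 5.0250%.
WACC = 0.5255 × 22.5370% + 0.0444 × 6.0600% + 0.4301 × 5.0250% = 14.2738%.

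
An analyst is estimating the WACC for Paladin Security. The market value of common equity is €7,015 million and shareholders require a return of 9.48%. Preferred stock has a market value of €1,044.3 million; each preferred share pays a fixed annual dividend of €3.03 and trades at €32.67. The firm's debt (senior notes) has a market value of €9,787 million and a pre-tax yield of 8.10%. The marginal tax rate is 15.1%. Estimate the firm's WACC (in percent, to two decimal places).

8.04%

Cost of preferred: Rp = 3.03 / 32.67 = 9.2746%.
Total capital V = 7015 + 1044.3 + 9787 = 17846.3.
Equity: weight = 7015/17846.3 = 0.3931; cost = 9.48%.
Preferred: weight = 1044.3/17846.3 = 0.0585; cost = 9.2746%.
Senior notes: weight = 9787/17846.3 = 0.5484; after-tax cost = 8.1% × (1 − 15.1%) = 6.8769%.
WACC = 0.3931 × 9.4800% + 0.0585 × 9.2746% + 0.5484 × 6.8769% = 8.0404%.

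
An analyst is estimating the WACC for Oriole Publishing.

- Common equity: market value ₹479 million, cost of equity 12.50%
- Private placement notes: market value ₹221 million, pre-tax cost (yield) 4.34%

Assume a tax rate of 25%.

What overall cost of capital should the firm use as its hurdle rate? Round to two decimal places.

9.58%

Total capital V = 479 + 221 = 700.
Equity: weight = 479/700 = 0.6843; cost = 12.5%.
Private placement notes: weight = 221/700 = 0.3157; after-tax cost = 4.34% × (1 − 25%) = 3.2550%.
WACC = 0.6843 × 12.5000% + 0.3157 × 3.2550% = 9.5812%.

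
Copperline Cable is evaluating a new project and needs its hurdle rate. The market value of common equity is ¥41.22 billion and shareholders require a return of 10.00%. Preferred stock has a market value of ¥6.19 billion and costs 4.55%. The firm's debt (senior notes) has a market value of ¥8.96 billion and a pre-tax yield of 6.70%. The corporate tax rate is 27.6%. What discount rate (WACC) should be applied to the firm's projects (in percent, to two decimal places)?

Total capital V = 41.22 + 6.19 + 8.96 = 56.37.
Equity: weight = 41.22/56.37 = 0.7312; cost = 10%.
Preferred: weight = 6.19/56.37 = 0.1098; cost = 4.55%.
Senior notes: weight = 8.96/56.37 = 0.1589; after-tax cost = 6.7% × (1 − 27.6%) = 4.8508%.
WACC = 0.7312 × 10.0000% + 0.1098 × 4.5500% + 0.1589 × 4.8508% = 8.5831%.

8.58%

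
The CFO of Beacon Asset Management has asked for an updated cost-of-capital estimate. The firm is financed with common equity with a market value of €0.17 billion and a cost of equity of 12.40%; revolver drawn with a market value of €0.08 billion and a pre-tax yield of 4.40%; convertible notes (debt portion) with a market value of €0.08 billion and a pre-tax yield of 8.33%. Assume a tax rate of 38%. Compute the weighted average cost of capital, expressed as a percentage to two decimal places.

8.30%

Total capital V = 0.17 + 0.08 + 0.08 = 0.33.
Equity: weight = 0.17/0.33 = 0.5152; cost = 12.4%.
Revolver drawn: weight = 0.08/0.33 = 0.2424; after-tax cost = 4.4% × (1 − 38%) = 2.7280%.
Convertible notes (debt portion): weight = 0.08/0.33 = 0.2424; after-tax cost = 8.33% × (1 − 38%) = 5.1646%.
WACC = 0.5152 × 12.4000% + 0.2424 × 2.7280% + 0.2424 × 5.1646% = 8.3012%.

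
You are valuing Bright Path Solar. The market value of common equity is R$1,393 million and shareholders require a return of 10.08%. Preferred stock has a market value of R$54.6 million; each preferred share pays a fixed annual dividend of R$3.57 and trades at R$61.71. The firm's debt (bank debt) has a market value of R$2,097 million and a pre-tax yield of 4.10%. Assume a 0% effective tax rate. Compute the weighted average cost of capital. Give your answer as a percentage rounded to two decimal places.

6.48%

Cost of preferred: Rp = 3.57 / 61.71 = 5.7851%.
Total capital V = 1393 + 54.6 + 2097 = 3544.6.
Equity: weight = 1393/3544.6 = 0.3930; cost = 10.08%.
Preferred: weight = 54.6/3544.6 = 0.0154; cost = 5.7851%.
Bank debt: weight = 2097/3544.6 = 0.5916; after-tax cost = 4.1% × (1 − 0%) = 4.1000%.
WACC = 0.3930 × 10.0800% + 0.0154 × 5.7851% + 0.5916 × 4.1000% = 6.4760%.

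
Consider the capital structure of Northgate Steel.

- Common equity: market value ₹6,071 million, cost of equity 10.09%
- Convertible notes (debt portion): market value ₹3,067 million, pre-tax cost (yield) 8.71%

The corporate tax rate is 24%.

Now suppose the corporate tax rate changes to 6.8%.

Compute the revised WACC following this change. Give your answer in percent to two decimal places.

9.43%

After the change:
Total capital V = 6071 + 3067 = 9138.
Equity: weight = 6071/9138 = 0.6644; cost = 10.09%.
Convertible notes (debt portion): weight = 3067/9138 = 0.3356; after-tax cost = 8.71% × (1 − 6.8%) = 8.1177%.
WACC = 0.6644 × 10.0900% + 0.3356 × 8.1177% = 9.4280%.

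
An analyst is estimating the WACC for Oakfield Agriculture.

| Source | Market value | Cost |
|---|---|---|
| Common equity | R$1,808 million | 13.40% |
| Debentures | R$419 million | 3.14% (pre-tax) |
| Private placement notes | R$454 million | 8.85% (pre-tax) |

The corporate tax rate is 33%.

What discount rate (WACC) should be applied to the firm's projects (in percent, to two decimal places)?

10.37%

Total capital V = 1808 + 419 + 454 = 2681.
Equity: weight = 1808/2681 = 0.6744; cost = 13.4%.
Debentures: weight = 419/2681 = 0.1563; after-tax cost = 3.14% × (1 − 33%) = 2.1038%.
Private placement notes: weight = 454/2681 = 0.1693; after-tax cost = 8.85% × (1 − 33%) = 5.9295%.
WACC = 0.6744 × 13.4000% + 0.1563 × 2.1038% + 0.1693 × 5.9295% = 10.3695%.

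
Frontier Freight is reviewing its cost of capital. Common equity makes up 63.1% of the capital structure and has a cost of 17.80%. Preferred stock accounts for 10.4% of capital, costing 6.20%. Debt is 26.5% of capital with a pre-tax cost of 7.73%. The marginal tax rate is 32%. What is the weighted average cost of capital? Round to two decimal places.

13.27%

After-tax cost of debt = 7.73% × (1 − 32%) = 5.2564%.
WACC = 0.631 × 17.8000% + 0.104 × 6.2000% + 0.265 × 5.2564% = 13.2695%.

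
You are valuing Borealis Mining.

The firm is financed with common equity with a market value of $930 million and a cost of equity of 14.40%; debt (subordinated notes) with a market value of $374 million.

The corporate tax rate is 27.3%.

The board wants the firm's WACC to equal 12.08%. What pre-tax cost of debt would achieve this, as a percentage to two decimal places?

8.68%

Total capital V = 930 + 374 = 1304.
Equity weight = 930/1304 = 0.7132.
Subordinated notes weight = 374/1304 = 0.2868.
Equity contribution = 0.7132 × 14.4% = 10.2699%.
Remaining for debt = 12.08% − 10.2699% = 1.8101%.
Rd × (1 − 27.3%) × 0.2868 = 1.8101%  ⇒  Rd = 8.6809%.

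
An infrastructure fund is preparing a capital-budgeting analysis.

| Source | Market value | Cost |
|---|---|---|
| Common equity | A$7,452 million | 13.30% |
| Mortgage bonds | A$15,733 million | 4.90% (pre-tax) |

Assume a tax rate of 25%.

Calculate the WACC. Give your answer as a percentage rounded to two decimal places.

6.77%

Total capital V = 7452 + 15733 = 23185.
Equity: weight = 7452/23185 = 0.3214; cost = 13.3%.
Mortgage bonds: weight = 15733/23185 = 0.6786; after-tax cost = 4.9% × (1 − 25%) = 3.6750%.
WACC = 0.3214 × 13.3000% + 0.6786 × 3.6750% = 6.7686%.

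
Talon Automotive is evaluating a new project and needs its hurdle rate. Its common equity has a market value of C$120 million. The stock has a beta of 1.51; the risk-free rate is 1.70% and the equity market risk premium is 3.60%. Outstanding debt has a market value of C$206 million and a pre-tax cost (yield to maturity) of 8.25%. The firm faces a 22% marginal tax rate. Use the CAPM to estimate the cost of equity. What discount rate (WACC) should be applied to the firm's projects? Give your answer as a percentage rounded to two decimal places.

6.69%

Cost of equity via CAPM: Re = 1.7% + 1.51 × 3.6% = 7.1360%.
Total capital V = 120 + 206 = 326.
Equity: weight = 120/326 = 0.3681; cost = 7.136%.
Debt: weight = 206/326 = 0.6319; after-tax cost = 8.25% × (1 − 22%) = 6.4350%.
WACC = 0.3681 × 7.1360% + 0.6319 × 6.4350% = 6.6930%.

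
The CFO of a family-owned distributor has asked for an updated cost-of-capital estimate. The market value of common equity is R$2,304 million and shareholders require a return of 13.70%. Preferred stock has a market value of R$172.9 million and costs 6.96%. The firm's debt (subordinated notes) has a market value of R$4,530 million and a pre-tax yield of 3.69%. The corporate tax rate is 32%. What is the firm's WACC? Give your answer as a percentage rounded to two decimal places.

6.30%

Total capital V = 2304 + 172.9 + 4530 = 7006.9.
Equity: weight = 2304/7006.9 = 0.3288; cost = 13.7%.
Preferred: weight = 172.9/7006.9 = 0.0247; cost = 6.96%.
Subordinated notes: weight = 4530/7006.9 = 0.6465; after-tax cost = 3.69% × (1 − 32%) = 2.5092%.
WACC = 0.3288 × 13.7000% + 0.0247 × 6.9600% + 0.6465 × 2.5092% = 6.2988%.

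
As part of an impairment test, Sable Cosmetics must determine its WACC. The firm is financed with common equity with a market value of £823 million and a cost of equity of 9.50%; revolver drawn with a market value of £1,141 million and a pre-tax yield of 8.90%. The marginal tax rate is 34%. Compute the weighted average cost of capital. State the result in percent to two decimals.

7.39%

Total capital V = 823 + 1141 = 1964.
Equity: weight = 823/1964 = 0.4190; cost = 9.5%.
Revolver drawn: weight = 1141/1964 = 0.5810; after-tax cost = 8.9% × (1 − 34%) = 5.8740%.
WACC = 0.4190 × 9.5000% + 0.5810 × 5.8740% = 7.3934%.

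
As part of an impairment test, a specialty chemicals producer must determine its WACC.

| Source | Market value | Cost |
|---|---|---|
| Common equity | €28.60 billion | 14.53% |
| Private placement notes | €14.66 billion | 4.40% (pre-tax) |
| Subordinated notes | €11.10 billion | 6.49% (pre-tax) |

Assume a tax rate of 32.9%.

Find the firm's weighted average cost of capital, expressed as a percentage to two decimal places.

9.33%

Total capital V = 28.6 + 14.66 + 11.1 = 54.36.
Equity: weight = 28.6/54.36 = 0.5261; cost = 14.53%.
Private placement notes: weight = 14.66/54.36 = 0.2697; after-tax cost = 4.4% × (1 − 32.9%) = 2.9524%.
Subordinated notes: weight = 11.1/54.36 = 0.2042; after-tax cost = 6.49% × (1 − 32.9%) = 4.3548%.
WACC = 0.5261 × 14.5300% + 0.2697 × 2.9524% + 0.2042 × 4.3548% = 9.3300%.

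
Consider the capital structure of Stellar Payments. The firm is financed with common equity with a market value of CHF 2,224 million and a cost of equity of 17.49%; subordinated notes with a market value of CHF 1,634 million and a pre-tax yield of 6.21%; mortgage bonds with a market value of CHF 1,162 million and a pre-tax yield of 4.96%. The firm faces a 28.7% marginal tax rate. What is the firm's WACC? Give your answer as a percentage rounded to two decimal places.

Total capital V = 2224 + 1634 + 1162 = 5020.
Equity: weight = 2224/5020 = 0.4430; cost = 17.49%.
Subordinated notes: weight = 1634/5020 = 0.3255; after-tax cost = 6.21% × (1 − 28.7%) = 4.4277%.
Mortgage bonds: weight = 1162/5020 = 0.2315; after-tax cost = 4.96% × (1 − 28.7%) = 3.5365%.
WACC = 0.4430 × 17.4900% + 0.3255 × 4.4277% + 0.2315 × 3.5365% = 10.0084%.

10.01%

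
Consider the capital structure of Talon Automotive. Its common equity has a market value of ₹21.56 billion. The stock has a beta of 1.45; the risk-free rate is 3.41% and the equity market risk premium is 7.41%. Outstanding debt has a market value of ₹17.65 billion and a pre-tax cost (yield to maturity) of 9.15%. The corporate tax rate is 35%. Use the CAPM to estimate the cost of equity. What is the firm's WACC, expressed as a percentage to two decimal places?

Cost of equity via CAPM: Re = 3.41% + 1.45 × 7.41% = 14.1545%.
Total capital V = 21.56 + 17.65 = 39.21.
Equity: weight = 21.56/39.21 = 0.5499; cost = 14.1545%.
Debt: weight = 17.65/39.21 = 0.4501; after-tax cost = 9.15% × (1 − 35%) = 5.9475%.
WACC = 0.5499 × 14.1545% + 0.4501 × 5.9475% = 10.4602%.

10.46%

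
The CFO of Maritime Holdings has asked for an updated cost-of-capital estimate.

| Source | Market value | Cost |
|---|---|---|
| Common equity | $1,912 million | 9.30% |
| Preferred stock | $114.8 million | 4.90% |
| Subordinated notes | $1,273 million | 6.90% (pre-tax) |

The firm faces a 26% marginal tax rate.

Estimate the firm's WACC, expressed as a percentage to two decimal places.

7.53%

Total capital V = 1912 + 114.8 + 1273 = 3299.8.
Equity: weight = 1912/3299.8 = 0.5794; cost = 9.3%.
Preferred: weight = 114.8/3299.8 = 0.0348; cost = 4.9%.
Subordinated notes: weight = 1273/3299.8 = 0.3858; after-tax cost = 6.9% × (1 − 26%) = 5.1060%.
WACC = 0.5794 × 9.3000% + 0.0348 × 4.9000% + 0.3858 × 5.1060% = 7.5290%.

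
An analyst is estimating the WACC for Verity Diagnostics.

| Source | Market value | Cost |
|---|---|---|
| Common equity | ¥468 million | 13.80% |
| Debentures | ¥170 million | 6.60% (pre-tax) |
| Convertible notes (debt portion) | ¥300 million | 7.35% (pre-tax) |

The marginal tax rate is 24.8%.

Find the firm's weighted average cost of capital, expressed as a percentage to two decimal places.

9.55%

Total capital V = 468 + 170 + 300 = 938.
Equity: weight = 468/938 = 0.4989; cost = 13.8%.
Debentures: weight = 170/938 = 0.1812; after-tax cost = 6.6% × (1 − 24.8%) = 4.9632%.
Convertible notes (debt portion): weight = 300/938 = 0.3198; after-tax cost = 7.35% × (1 − 24.8%) = 5.5272%.
WACC = 0.4989 × 13.8000% + 0.1812 × 4.9632% + 0.3198 × 5.5272% = 9.5526%.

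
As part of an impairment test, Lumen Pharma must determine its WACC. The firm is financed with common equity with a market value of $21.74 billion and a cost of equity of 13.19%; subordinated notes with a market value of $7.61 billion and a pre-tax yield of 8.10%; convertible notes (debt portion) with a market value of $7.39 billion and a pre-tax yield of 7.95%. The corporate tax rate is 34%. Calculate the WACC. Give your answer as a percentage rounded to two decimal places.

9.97%

Total capital V = 21.74 + 7.61 + 7.39 = 36.74.
Equity: weight = 21.74/36.74 = 0.5917; cost = 13.19%.
Subordinated notes: weight = 7.61/36.74 = 0.2071; after-tax cost = 8.1% × (1 − 34%) = 5.3460%.
Convertible notes (debt portion): weight = 7.39/36.74 = 0.2011; after-tax cost = 7.95% × (1 − 34%) = 5.2470%.
WACC = 0.5917 × 13.1900% + 0.2071 × 5.3460% + 0.2011 × 5.2470% = 9.9676%.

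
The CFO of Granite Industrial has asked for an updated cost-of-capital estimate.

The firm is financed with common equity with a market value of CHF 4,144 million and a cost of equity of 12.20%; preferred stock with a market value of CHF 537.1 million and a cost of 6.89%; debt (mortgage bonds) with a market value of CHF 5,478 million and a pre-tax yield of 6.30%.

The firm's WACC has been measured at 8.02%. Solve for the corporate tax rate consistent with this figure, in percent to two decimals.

Total capital V = 4144 + 537.1 + 5478 = 10159.1.
Equity weight = 4144/10159.1 = 0.4079.
Preferred weight = 537.1/10159.1 = 0.0529.
Mortgage bonds weight = 5478/10159.1 = 0.5392.
Equity contribution = 0.4079 × 12.2% = 4.9765%.
Preferred contribution = 0.0529 × 6.89% = 0.3643%.
Debt contribution must be 8.02% − 5.3408% = 2.6792%.
0.5392 × 6.3% × (1 − T) = 2.6792%  ⇒  (1 − T) = 0.7887.
T = 21.1317%.

21.13%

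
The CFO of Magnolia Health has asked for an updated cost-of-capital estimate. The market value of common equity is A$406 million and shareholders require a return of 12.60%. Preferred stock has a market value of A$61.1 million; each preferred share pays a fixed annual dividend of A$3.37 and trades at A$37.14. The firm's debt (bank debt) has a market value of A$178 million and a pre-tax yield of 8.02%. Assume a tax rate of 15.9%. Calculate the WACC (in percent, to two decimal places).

10.65%

Cost of preferred: Rp = 3.37 / 37.14 = 9.0738%.
Total capital V = 406 + 61.1 + 178 = 645.1.
Equity: weight = 406/645.1 = 0.6294; cost = 12.6%.
Preferred: weight = 61.1/645.1 = 0.0947; cost = 9.0738%.
Bank debt: weight = 178/645.1 = 0.2759; after-tax cost = 8.02% × (1 − 15.9%) = 6.7448%.
WACC = 0.6294 × 12.6000% + 0.0947 × 9.0738% + 0.2759 × 6.7448% = 10.6504%.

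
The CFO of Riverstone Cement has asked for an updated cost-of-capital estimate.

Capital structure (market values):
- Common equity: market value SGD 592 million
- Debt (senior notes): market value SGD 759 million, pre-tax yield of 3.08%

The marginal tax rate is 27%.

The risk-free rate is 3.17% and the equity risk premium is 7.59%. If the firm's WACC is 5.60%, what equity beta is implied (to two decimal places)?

0.89

Total capital V = 592 + 759 = 1351.
Equity weight = 592/1351 = 0.4382.
Senior notes weight = 759/1351 = 0.5618.
Debt contribution = 0.5618 × 3.08% × (1 − 27%) = 1.2632%.
Required equity contribution = 5.6% − 1.2632% = 4.3368%  ⇒  Re = 9.8971%.
CAPM: 9.8971% = 3.17% + β × 7.59%  ⇒  β = 0.8863.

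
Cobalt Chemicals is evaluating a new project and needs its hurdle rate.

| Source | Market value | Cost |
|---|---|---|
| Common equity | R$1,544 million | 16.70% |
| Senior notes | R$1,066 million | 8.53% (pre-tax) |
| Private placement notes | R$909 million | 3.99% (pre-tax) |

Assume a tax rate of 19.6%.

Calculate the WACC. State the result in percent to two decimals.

Total capital V = 1544 + 1066 + 909 = 3519.
Equity: weight = 1544/3519 = 0.4388; cost = 16.7%.
Senior notes: weight = 1066/3519 = 0.3029; after-tax cost = 8.53% × (1 − 19.6%) = 6.8581%.
Private placement notes: weight = 909/3519 = 0.2583; after-tax cost = 3.99% × (1 − 19.6%) = 3.2080%.
WACC = 0.4388 × 16.7000% + 0.3029 × 6.8581% + 0.2583 × 3.2080% = 10.2335%.

10.23%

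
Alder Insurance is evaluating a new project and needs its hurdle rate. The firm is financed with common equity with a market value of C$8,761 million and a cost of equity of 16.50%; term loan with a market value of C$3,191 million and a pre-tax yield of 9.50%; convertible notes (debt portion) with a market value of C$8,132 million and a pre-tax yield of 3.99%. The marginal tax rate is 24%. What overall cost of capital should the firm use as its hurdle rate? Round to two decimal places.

Total capital V = 8761 + 3191 + 8132 = 20084.
Equity: weight = 8761/20084 = 0.4362; cost = 16.5%.
Term loan: weight = 3191/20084 = 0.1589; after-tax cost = 9.5% × (1 − 24%) = 7.2200%.
Convertible notes (debt portion): weight = 8132/20084 = 0.4049; after-tax cost = 3.99% × (1 − 24%) = 3.0324%.
WACC = 0.4362 × 16.5000% + 0.1589 × 7.2200% + 0.4049 × 3.0324% = 9.5725%.

9.57%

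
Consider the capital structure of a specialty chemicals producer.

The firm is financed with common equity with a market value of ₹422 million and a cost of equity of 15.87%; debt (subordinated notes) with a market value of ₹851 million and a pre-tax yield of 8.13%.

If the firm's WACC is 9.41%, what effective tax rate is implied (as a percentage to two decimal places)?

23.66%

Total capital V = 422 + 851 = 1273.
Equity weight = 422/1273 = 0.3315.
Subordinated notes weight = 851/1273 = 0.6685.
Equity contribution = 0.3315 × 15.87% = 5.2609%.
Debt contribution must be 9.41% − 5.2609% = 4.1491%.
0.6685 × 8.13% × (1 − T) = 4.1491%  ⇒  (1 − T) = 0.7634.
T = 23.6584%.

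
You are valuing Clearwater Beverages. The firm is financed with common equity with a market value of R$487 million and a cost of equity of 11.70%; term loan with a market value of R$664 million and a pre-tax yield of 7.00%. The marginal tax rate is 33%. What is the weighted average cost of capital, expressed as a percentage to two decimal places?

Total capital V = 487 + 664 = 1151.
Equity: weight = 487/1151 = 0.4231; cost = 11.7%.
Term loan: weight = 664/1151 = 0.5769; after-tax cost = 7% × (1 − 33%) = 4.6900%.
WACC = 0.4231 × 11.7000% + 0.5769 × 4.6900% = 7.6560%.

7.66%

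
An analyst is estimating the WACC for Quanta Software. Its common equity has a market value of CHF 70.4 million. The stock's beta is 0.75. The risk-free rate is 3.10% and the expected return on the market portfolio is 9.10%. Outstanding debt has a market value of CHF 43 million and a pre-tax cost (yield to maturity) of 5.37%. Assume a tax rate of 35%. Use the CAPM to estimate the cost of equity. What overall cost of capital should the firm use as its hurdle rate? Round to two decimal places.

6.04%

Market risk premium = 9.1% − 3.1% = 6.0%.
Cost of equity via CAPM: Re = 3.1% + 0.75 × 6.0% = 7.6000%.
Total capital V = 70.4 + 43 = 113.4.
Equity: weight = 70.4/113.4 = 0.6208; cost = 7.6%.
Debt: weight = 43/113.4 = 0.3792; after-tax cost = 5.37% × (1 − 35%) = 3.4905%.
WACC = 0.6208 × 7.6000% + 0.3792 × 3.4905% = 6.0417%.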